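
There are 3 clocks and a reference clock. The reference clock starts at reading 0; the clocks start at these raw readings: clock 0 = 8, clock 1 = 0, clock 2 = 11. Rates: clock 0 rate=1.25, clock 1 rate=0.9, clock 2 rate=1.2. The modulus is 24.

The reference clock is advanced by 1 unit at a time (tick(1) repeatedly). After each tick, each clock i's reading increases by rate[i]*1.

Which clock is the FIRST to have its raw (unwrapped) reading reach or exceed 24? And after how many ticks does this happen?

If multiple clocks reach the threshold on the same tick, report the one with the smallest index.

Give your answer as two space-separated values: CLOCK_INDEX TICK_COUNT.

clock 0: start=8, rate=1.25, needs 24-8 = 16; ticks = ceil(16/1.25) = ceil(12.8000) = 13; reading at tick 13 = 8 + 1.25*13 = 24.2500
clock 1: start=0, rate=0.9, needs 24-0 = 24; ticks = ceil(24/0.9) = ceil(26.6667) = 27; reading at tick 27 = 0 + 0.9*27 = 24.3000
clock 2: start=11, rate=1.2, needs 24-11 = 13; ticks = ceil(13/1.2) = ceil(10.8333) = 11; reading at tick 11 = 11 + 1.2*11 = 24.2000
Minimum tick count = 11; winners = [2]; smallest index = 2

Answer: 2 11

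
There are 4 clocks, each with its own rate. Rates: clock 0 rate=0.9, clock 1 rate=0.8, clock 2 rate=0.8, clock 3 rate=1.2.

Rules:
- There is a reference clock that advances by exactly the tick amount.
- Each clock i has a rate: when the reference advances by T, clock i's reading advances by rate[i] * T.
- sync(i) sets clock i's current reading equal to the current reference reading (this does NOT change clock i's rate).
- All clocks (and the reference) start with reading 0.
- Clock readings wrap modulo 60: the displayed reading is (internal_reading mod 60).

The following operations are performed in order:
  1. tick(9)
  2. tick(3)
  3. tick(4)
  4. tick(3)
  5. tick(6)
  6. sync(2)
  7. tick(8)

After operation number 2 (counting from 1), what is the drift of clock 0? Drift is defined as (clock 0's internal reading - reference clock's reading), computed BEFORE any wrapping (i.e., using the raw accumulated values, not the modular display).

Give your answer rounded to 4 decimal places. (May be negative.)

After op 1 tick(9): ref=9.0000 raw=[8.1000 7.2000 7.2000 10.8000]
After op 2 tick(3): ref=12.0000 raw=[10.8000 9.6000 9.6000 14.4000]
Drift of clock 0 after op 2: 10.8000 - 12.0000 = -1.2000

Answer: -1.2000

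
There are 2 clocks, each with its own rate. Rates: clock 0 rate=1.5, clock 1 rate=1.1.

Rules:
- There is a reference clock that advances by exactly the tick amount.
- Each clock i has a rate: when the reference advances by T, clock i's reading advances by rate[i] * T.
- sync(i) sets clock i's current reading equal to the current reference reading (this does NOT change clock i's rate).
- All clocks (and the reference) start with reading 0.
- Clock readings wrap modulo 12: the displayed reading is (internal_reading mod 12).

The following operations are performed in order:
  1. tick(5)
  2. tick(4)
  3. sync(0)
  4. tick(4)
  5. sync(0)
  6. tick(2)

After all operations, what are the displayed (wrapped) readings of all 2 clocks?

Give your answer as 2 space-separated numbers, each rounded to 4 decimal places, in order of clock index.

After op 1 tick(5): ref=5.0000 raw=[7.5000 5.5000]
After op 2 tick(4): ref=9.0000 raw=[13.5000 9.9000]
After op 3 sync(0): ref=9.0000 raw=[9.0000 9.9000]
After op 4 tick(4): ref=13.0000 raw=[15.0000 14.3000]
After op 5 sync(0): ref=13.0000 raw=[13.0000 14.3000]
After op 6 tick(2): ref=15.0000 raw=[16.0000 16.5000]
Wrap final raw readings (mod 12): 16.0000 mod 12 = 4.0000; 16.5000 mod 12 = 4.5000

Answer: 4.0000 4.5000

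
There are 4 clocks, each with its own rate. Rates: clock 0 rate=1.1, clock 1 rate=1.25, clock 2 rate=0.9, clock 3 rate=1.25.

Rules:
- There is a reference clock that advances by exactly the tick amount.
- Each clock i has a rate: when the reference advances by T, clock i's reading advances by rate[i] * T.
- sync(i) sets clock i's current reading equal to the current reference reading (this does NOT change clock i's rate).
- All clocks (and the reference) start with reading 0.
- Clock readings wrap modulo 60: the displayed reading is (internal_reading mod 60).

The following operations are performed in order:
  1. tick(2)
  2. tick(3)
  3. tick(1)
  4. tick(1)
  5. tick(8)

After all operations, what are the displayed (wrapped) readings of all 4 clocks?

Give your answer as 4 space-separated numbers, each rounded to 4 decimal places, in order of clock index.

Answer: 16.5000 18.7500 13.5000 18.7500

Derivation:
After op 1 tick(2): ref=2.0000 raw=[2.2000 2.5000 1.8000 2.5000]
After op 2 tick(3): ref=5.0000 raw=[5.5000 6.2500 4.5000 6.2500]
After op 3 tick(1): ref=6.0000 raw=[6.6000 7.5000 5.4000 7.5000]
After op 4 tick(1): ref=7.0000 raw=[7.7000 8.7500 6.3000 8.7500]
After op 5 tick(8): ref=15.0000 raw=[16.5000 18.7500 13.5000 18.7500]
Wrap final raw readings (mod 60): 16.5000 mod 60 = 16.5000; 18.7500 mod 60 = 18.7500; 13.5000 mod 60 = 13.5000; 18.7500 mod 60 = 18.7500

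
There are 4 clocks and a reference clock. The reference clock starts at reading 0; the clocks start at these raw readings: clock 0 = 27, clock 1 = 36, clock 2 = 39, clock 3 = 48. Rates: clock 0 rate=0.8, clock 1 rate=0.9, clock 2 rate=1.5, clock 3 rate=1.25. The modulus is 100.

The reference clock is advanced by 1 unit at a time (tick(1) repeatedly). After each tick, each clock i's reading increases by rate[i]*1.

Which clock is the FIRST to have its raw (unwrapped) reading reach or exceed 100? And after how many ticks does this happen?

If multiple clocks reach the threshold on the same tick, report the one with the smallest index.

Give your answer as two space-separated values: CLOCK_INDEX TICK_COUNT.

clock 0: start=27, rate=0.8, needs 100-27 = 73; ticks = ceil(73/0.8) = ceil(91.2500) = 92; reading at tick 92 = 27 + 0.8*92 = 100.6000
clock 1: start=36, rate=0.9, needs 100-36 = 64; ticks = ceil(64/0.9) = ceil(71.1111) = 72; reading at tick 72 = 36 + 0.9*72 = 100.8000
clock 2: start=39, rate=1.5, needs 100-39 = 61; ticks = ceil(61/1.5) = ceil(40.6667) = 41; reading at tick 41 = 39 + 1.5*41 = 100.5000
clock 3: start=48, rate=1.25, needs 100-48 = 52; ticks = ceil(52/1.25) = ceil(41.6000) = 42; reading at tick 42 = 48 + 1.25*42 = 100.5000
Minimum tick count = 41; winners = [2]; smallest index = 2

Answer: 2 41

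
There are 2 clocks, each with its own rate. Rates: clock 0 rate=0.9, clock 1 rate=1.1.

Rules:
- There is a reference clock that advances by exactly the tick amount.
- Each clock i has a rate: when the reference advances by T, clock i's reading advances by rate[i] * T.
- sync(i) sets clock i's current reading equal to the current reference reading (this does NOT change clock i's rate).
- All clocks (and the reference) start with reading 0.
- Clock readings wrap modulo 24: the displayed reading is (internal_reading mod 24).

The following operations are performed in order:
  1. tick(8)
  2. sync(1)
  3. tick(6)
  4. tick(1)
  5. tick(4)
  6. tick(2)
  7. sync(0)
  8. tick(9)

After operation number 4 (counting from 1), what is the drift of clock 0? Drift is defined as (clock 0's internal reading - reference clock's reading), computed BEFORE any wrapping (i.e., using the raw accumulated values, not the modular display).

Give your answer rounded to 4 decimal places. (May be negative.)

Answer: -1.5000

Derivation:
After op 1 tick(8): ref=8.0000 raw=[7.2000 8.8000]
After op 2 sync(1): ref=8.0000 raw=[7.2000 8.0000]
After op 3 tick(6): ref=14.0000 raw=[12.6000 14.6000]
After op 4 tick(1): ref=15.0000 raw=[13.5000 15.7000]
Drift of clock 0 after op 4: 13.5000 - 15.0000 = -1.5000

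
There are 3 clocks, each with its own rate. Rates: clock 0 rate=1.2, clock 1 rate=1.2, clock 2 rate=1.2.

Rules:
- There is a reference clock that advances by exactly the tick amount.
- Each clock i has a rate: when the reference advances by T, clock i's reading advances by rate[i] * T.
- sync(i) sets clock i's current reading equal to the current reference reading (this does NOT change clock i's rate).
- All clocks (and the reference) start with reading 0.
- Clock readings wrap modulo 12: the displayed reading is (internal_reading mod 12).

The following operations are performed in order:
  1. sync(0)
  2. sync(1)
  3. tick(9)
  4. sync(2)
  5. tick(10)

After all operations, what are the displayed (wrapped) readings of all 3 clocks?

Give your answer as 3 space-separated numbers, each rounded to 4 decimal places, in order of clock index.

Answer: 10.8000 10.8000 9.0000

Derivation:
After op 1 sync(0): ref=0.0000 raw=[0.0000 0.0000 0.0000]
After op 2 sync(1): ref=0.0000 raw=[0.0000 0.0000 0.0000]
After op 3 tick(9): ref=9.0000 raw=[10.8000 10.8000 10.8000]
After op 4 sync(2): ref=9.0000 raw=[10.8000 10.8000 9.0000]
After op 5 tick(10): ref=19.0000 raw=[22.8000 22.8000 21.0000]
Wrap final raw readings (mod 12): 22.8000 mod 12 = 10.8000; 22.8000 mod 12 = 10.8000; 21.0000 mod 12 = 9.0000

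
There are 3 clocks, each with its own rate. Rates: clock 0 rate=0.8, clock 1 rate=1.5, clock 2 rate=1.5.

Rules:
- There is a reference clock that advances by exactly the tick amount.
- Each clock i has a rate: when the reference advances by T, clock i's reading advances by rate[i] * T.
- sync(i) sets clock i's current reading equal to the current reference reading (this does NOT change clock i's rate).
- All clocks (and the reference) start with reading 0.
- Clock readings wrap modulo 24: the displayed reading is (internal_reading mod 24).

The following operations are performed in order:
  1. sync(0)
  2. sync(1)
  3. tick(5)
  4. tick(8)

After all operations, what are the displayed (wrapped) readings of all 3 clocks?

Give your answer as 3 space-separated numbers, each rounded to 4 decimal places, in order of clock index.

After op 1 sync(0): ref=0.0000 raw=[0.0000 0.0000 0.0000]
After op 2 sync(1): ref=0.0000 raw=[0.0000 0.0000 0.0000]
After op 3 tick(5): ref=5.0000 raw=[4.0000 7.5000 7.5000]
After op 4 tick(8): ref=13.0000 raw=[10.4000 19.5000 19.5000]
Wrap final raw readings (mod 24): 10.4000 mod 24 = 10.4000; 19.5000 mod 24 = 19.5000; 19.5000 mod 24 = 19.5000

Answer: 10.4000 19.5000 19.5000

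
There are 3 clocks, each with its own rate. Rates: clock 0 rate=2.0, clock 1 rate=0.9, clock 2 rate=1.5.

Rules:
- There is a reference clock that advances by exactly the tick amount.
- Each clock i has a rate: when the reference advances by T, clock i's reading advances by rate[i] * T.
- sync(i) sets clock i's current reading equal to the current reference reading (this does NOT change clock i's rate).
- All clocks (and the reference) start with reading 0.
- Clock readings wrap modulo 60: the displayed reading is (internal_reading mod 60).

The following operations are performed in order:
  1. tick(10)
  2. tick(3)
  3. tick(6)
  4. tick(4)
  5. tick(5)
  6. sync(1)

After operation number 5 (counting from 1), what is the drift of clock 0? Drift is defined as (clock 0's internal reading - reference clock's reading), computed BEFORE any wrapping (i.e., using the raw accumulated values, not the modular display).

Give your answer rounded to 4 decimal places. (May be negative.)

Answer: 28.0000

Derivation:
After op 1 tick(10): ref=10.0000 raw=[20.0000 9.0000 15.0000]
After op 2 tick(3): ref=13.0000 raw=[26.0000 11.7000 19.5000]
After op 3 tick(6): ref=19.0000 raw=[38.0000 17.1000 28.5000]
After op 4 tick(4): ref=23.0000 raw=[46.0000 20.7000 34.5000]
After op 5 tick(5): ref=28.0000 raw=[56.0000 25.2000 42.0000]
Drift of clock 0 after op 5: 56.0000 - 28.0000 = 28.0000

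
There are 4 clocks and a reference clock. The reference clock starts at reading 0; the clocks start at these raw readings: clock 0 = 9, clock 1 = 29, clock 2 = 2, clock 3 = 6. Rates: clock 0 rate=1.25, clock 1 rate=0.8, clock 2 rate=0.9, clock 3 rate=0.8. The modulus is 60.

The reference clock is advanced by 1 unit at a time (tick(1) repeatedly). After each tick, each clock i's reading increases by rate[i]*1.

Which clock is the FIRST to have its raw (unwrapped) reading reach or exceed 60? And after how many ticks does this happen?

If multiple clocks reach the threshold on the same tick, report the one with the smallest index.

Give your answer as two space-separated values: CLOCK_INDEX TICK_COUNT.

clock 0: start=9, rate=1.25, needs 60-9 = 51; ticks = ceil(51/1.25) = ceil(40.8000) = 41; reading at tick 41 = 9 + 1.25*41 = 60.2500
clock 1: start=29, rate=0.8, needs 60-29 = 31; ticks = ceil(31/0.8) = ceil(38.7500) = 39; reading at tick 39 = 29 + 0.8*39 = 60.2000
clock 2: start=2, rate=0.9, needs 60-2 = 58; ticks = ceil(58/0.9) = ceil(64.4444) = 65; reading at tick 65 = 2 + 0.9*65 = 60.5000
clock 3: start=6, rate=0.8, needs 60-6 = 54; ticks = ceil(54/0.8) = ceil(67.5000) = 68; reading at tick 68 = 6 + 0.8*68 = 60.4000
Minimum tick count = 39; winners = [1]; smallest index = 1

Answer: 1 39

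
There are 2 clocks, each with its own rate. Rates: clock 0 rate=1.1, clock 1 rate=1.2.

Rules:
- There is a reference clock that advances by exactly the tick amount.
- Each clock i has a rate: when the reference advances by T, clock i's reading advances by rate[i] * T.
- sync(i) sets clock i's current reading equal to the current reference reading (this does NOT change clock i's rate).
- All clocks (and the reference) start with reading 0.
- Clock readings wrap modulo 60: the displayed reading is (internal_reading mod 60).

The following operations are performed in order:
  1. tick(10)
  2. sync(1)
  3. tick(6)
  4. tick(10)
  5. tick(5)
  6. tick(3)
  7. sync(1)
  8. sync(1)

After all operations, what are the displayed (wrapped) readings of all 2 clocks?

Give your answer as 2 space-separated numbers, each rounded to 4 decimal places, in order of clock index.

Answer: 37.4000 34.0000

Derivation:
After op 1 tick(10): ref=10.0000 raw=[11.0000 12.0000]
After op 2 sync(1): ref=10.0000 raw=[11.0000 10.0000]
After op 3 tick(6): ref=16.0000 raw=[17.6000 17.2000]
After op 4 tick(10): ref=26.0000 raw=[28.6000 29.2000]
After op 5 tick(5): ref=31.0000 raw=[34.1000 35.2000]
After op 6 tick(3): ref=34.0000 raw=[37.4000 38.8000]
After op 7 sync(1): ref=34.0000 raw=[37.4000 34.0000]
After op 8 sync(1): ref=34.0000 raw=[37.4000 34.0000]
Wrap final raw readings (mod 60): 37.4000 mod 60 = 37.4000; 34.0000 mod 60 = 34.0000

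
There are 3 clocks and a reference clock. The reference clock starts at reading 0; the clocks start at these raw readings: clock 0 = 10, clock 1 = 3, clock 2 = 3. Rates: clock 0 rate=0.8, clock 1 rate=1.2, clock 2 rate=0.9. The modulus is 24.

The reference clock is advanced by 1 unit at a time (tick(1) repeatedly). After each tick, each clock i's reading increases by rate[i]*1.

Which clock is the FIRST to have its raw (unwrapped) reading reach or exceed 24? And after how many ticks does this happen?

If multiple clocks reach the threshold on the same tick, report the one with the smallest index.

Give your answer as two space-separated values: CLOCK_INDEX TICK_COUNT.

clock 0: start=10, rate=0.8, needs 24-10 = 14; ticks = ceil(14/0.8) = ceil(17.5000) = 18; reading at tick 18 = 10 + 0.8*18 = 24.4000
clock 1: start=3, rate=1.2, needs 24-3 = 21; ticks = ceil(21/1.2) = ceil(17.5000) = 18; reading at tick 18 = 3 + 1.2*18 = 24.6000
clock 2: start=3, rate=0.9, needs 24-3 = 21; ticks = ceil(21/0.9) = ceil(23.3333) = 24; reading at tick 24 = 3 + 0.9*24 = 24.6000
Minimum tick count = 18; winners = [0, 1]; smallest index = 0

Answer: 0 18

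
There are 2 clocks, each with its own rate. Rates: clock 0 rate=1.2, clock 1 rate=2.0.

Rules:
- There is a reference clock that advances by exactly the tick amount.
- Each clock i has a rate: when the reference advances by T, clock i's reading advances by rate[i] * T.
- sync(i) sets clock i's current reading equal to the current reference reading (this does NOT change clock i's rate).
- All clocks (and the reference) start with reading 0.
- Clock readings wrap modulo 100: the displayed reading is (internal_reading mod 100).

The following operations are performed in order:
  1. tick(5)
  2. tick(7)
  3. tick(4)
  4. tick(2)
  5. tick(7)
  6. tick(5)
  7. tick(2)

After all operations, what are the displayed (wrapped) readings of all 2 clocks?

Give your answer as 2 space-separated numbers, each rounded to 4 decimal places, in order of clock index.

After op 1 tick(5): ref=5.0000 raw=[6.0000 10.0000]
After op 2 tick(7): ref=12.0000 raw=[14.4000 24.0000]
After op 3 tick(4): ref=16.0000 raw=[19.2000 32.0000]
After op 4 tick(2): ref=18.0000 raw=[21.6000 36.0000]
After op 5 tick(7): ref=25.0000 raw=[30.0000 50.0000]
After op 6 tick(5): ref=30.0000 raw=[36.0000 60.0000]
After op 7 tick(2): ref=32.0000 raw=[38.4000 64.0000]
Wrap final raw readings (mod 100): 38.4000 mod 100 = 38.4000; 64.0000 mod 100 = 64.0000

Answer: 38.4000 64.0000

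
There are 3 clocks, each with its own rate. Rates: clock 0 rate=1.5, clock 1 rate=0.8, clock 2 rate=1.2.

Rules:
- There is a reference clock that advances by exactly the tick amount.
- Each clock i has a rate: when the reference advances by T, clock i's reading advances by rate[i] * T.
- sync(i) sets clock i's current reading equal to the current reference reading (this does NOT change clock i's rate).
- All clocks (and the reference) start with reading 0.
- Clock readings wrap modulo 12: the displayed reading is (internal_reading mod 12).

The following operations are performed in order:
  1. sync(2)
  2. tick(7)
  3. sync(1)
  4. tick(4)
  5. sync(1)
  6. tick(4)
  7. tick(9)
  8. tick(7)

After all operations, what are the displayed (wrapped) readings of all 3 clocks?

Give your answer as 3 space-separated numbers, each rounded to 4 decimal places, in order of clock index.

After op 1 sync(2): ref=0.0000 raw=[0.0000 0.0000 0.0000]
After op 2 tick(7): ref=7.0000 raw=[10.5000 5.6000 8.4000]
After op 3 sync(1): ref=7.0000 raw=[10.5000 7.0000 8.4000]
After op 4 tick(4): ref=11.0000 raw=[16.5000 10.2000 13.2000]
After op 5 sync(1): ref=11.0000 raw=[16.5000 11.0000 13.2000]
After op 6 tick(4): ref=15.0000 raw=[22.5000 14.2000 18.0000]
After op 7 tick(9): ref=24.0000 raw=[36.0000 21.4000 28.8000]
After op 8 tick(7): ref=31.0000 raw=[46.5000 27.0000 37.2000]
Wrap final raw readings (mod 12): 46.5000 mod 12 = 10.5000; 27.0000 mod 12 = 3.0000; 37.2000 mod 12 = 1.2000

Answer: 10.5000 3.0000 1.2000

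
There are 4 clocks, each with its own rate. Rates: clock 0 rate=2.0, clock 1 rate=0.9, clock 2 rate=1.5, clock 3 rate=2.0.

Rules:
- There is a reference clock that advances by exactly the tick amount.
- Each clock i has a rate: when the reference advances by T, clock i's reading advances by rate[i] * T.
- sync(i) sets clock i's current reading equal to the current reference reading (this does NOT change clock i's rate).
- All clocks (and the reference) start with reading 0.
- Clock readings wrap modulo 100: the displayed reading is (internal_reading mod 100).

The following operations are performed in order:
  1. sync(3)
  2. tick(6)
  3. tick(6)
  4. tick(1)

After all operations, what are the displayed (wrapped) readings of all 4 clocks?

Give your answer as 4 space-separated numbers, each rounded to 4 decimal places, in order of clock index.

After op 1 sync(3): ref=0.0000 raw=[0.0000 0.0000 0.0000 0.0000]
After op 2 tick(6): ref=6.0000 raw=[12.0000 5.4000 9.0000 12.0000]
After op 3 tick(6): ref=12.0000 raw=[24.0000 10.8000 18.0000 24.0000]
After op 4 tick(1): ref=13.0000 raw=[26.0000 11.7000 19.5000 26.0000]
Wrap final raw readings (mod 100): 26.0000 mod 100 = 26.0000; 11.7000 mod 100 = 11.7000; 19.5000 mod 100 = 19.5000; 26.0000 mod 100 = 26.0000

Answer: 26.0000 11.7000 19.5000 26.0000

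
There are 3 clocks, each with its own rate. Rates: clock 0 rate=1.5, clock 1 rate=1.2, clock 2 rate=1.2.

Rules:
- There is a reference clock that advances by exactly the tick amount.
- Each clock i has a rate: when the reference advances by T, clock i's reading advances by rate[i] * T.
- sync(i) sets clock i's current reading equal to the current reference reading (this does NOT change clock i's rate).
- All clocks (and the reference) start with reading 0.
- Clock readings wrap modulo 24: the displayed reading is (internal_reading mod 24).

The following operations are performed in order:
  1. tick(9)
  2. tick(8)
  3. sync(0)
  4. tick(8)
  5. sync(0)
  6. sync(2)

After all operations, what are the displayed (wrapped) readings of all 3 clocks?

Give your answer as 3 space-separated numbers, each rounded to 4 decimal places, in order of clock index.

After op 1 tick(9): ref=9.0000 raw=[13.5000 10.8000 10.8000]
After op 2 tick(8): ref=17.0000 raw=[25.5000 20.4000 20.4000]
After op 3 sync(0): ref=17.0000 raw=[17.0000 20.4000 20.4000]
After op 4 tick(8): ref=25.0000 raw=[29.0000 30.0000 30.0000]
After op 5 sync(0): ref=25.0000 raw=[25.0000 30.0000 30.0000]
After op 6 sync(2): ref=25.0000 raw=[25.0000 30.0000 25.0000]
Wrap final raw readings (mod 24): 25.0000 mod 24 = 1.0000; 30.0000 mod 24 = 6.0000; 25.0000 mod 24 = 1.0000

Answer: 1.0000 6.0000 1.0000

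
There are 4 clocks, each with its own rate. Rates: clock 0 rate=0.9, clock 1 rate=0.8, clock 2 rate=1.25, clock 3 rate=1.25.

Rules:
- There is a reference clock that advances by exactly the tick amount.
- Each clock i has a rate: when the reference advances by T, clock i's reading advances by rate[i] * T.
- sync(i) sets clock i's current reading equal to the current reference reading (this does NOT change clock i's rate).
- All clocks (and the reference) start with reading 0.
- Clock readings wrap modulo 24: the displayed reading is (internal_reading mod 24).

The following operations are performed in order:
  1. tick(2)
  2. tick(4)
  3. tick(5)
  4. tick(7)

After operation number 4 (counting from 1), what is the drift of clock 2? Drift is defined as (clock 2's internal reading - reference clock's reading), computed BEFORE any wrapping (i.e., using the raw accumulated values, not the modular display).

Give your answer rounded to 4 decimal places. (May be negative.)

Answer: 4.5000

Derivation:
After op 1 tick(2): ref=2.0000 raw=[1.8000 1.6000 2.5000 2.5000]
After op 2 tick(4): ref=6.0000 raw=[5.4000 4.8000 7.5000 7.5000]
After op 3 tick(5): ref=11.0000 raw=[9.9000 8.8000 13.7500 13.7500]
After op 4 tick(7): ref=18.0000 raw=[16.2000 14.4000 22.5000 22.5000]
Drift of clock 2 after op 4: 22.5000 - 18.0000 = 4.5000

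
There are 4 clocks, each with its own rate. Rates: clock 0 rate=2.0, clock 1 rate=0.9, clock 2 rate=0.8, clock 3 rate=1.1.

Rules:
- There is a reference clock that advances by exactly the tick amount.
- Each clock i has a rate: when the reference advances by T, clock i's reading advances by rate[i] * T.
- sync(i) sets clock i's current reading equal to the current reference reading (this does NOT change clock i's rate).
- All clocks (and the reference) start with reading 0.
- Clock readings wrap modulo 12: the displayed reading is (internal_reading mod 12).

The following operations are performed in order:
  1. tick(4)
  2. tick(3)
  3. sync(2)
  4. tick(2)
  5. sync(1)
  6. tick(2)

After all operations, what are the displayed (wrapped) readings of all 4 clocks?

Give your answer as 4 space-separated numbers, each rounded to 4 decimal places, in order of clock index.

After op 1 tick(4): ref=4.0000 raw=[8.0000 3.6000 3.2000 4.4000]
After op 2 tick(3): ref=7.0000 raw=[14.0000 6.3000 5.6000 7.7000]
After op 3 sync(2): ref=7.0000 raw=[14.0000 6.3000 7.0000 7.7000]
After op 4 tick(2): ref=9.0000 raw=[18.0000 8.1000 8.6000 9.9000]
After op 5 sync(1): ref=9.0000 raw=[18.0000 9.0000 8.6000 9.9000]
After op 6 tick(2): ref=11.0000 raw=[22.0000 10.8000 10.2000 12.1000]
Wrap final raw readings (mod 12): 22.0000 mod 12 = 10.0000; 10.8000 mod 12 = 10.8000; 10.2000 mod 12 = 10.2000; 12.1000 mod 12 = 0.1000

Answer: 10.0000 10.8000 10.2000 0.1000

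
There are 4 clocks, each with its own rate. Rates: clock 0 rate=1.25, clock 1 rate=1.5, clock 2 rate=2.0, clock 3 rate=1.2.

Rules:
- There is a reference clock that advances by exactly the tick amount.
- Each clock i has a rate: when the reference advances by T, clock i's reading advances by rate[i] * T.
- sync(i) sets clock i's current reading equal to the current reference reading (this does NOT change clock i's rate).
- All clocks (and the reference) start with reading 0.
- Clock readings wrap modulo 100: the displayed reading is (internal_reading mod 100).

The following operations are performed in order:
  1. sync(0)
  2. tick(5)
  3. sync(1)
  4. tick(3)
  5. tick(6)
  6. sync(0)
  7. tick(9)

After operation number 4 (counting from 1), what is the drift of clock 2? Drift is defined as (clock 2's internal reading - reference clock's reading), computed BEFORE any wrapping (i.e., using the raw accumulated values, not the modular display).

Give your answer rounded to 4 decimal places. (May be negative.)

Answer: 8.0000

Derivation:
After op 1 sync(0): ref=0.0000 raw=[0.0000 0.0000 0.0000 0.0000]
After op 2 tick(5): ref=5.0000 raw=[6.2500 7.5000 10.0000 6.0000]
After op 3 sync(1): ref=5.0000 raw=[6.2500 5.0000 10.0000 6.0000]
After op 4 tick(3): ref=8.0000 raw=[10.0000 9.5000 16.0000 9.6000]
Drift of clock 2 after op 4: 16.0000 - 8.0000 = 8.0000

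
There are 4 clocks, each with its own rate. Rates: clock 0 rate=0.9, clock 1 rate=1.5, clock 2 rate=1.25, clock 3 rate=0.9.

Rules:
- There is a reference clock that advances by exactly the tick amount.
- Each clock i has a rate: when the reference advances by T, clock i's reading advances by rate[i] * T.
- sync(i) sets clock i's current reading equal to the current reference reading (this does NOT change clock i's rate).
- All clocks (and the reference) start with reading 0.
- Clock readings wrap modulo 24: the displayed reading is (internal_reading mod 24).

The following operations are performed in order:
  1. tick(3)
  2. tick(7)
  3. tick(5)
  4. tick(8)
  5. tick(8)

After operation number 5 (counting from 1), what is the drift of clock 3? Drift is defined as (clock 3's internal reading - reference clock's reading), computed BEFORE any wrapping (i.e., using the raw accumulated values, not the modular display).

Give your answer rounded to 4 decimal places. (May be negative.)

Answer: -3.1000

Derivation:
After op 1 tick(3): ref=3.0000 raw=[2.7000 4.5000 3.7500 2.7000]
After op 2 tick(7): ref=10.0000 raw=[9.0000 15.0000 12.5000 9.0000]
After op 3 tick(5): ref=15.0000 raw=[13.5000 22.5000 18.7500 13.5000]
After op 4 tick(8): ref=23.0000 raw=[20.7000 34.5000 28.7500 20.7000]
After op 5 tick(8): ref=31.0000 raw=[27.9000 46.5000 38.7500 27.9000]
Drift of clock 3 after op 5: 27.9000 - 31.0000 = -3.1000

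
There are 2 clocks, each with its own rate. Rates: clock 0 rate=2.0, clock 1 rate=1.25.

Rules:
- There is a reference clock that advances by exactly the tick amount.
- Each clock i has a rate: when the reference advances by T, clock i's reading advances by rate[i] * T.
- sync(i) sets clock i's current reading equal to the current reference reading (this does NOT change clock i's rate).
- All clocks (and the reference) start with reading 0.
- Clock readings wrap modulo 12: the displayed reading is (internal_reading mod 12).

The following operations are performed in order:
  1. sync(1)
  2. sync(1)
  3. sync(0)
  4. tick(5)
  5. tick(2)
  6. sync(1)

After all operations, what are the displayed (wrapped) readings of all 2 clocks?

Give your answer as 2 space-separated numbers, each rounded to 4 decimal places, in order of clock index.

After op 1 sync(1): ref=0.0000 raw=[0.0000 0.0000]
After op 2 sync(1): ref=0.0000 raw=[0.0000 0.0000]
After op 3 sync(0): ref=0.0000 raw=[0.0000 0.0000]
After op 4 tick(5): ref=5.0000 raw=[10.0000 6.2500]
After op 5 tick(2): ref=7.0000 raw=[14.0000 8.7500]
After op 6 sync(1): ref=7.0000 raw=[14.0000 7.0000]
Wrap final raw readings (mod 12): 14.0000 mod 12 = 2.0000; 7.0000 mod 12 = 7.0000

Answer: 2.0000 7.0000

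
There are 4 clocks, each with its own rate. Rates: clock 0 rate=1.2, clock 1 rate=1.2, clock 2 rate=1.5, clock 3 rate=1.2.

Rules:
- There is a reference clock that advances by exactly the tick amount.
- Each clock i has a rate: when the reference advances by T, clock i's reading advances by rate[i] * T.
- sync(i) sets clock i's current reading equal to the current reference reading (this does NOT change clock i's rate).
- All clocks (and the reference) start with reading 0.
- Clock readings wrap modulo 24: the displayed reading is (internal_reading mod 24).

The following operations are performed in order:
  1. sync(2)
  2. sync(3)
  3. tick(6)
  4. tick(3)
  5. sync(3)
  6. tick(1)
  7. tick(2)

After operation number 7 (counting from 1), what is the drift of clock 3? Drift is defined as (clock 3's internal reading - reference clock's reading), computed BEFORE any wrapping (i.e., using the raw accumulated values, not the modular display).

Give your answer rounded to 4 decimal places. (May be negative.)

Answer: 0.6000

Derivation:
After op 1 sync(2): ref=0.0000 raw=[0.0000 0.0000 0.0000 0.0000]
After op 2 sync(3): ref=0.0000 raw=[0.0000 0.0000 0.0000 0.0000]
After op 3 tick(6): ref=6.0000 raw=[7.2000 7.2000 9.0000 7.2000]
After op 4 tick(3): ref=9.0000 raw=[10.8000 10.8000 13.5000 10.8000]
After op 5 sync(3): ref=9.0000 raw=[10.8000 10.8000 13.5000 9.0000]
After op 6 tick(1): ref=10.0000 raw=[12.0000 12.0000 15.0000 10.2000]
After op 7 tick(2): ref=12.0000 raw=[14.4000 14.4000 18.0000 12.6000]
Drift of clock 3 after op 7: 12.6000 - 12.0000 = 0.6000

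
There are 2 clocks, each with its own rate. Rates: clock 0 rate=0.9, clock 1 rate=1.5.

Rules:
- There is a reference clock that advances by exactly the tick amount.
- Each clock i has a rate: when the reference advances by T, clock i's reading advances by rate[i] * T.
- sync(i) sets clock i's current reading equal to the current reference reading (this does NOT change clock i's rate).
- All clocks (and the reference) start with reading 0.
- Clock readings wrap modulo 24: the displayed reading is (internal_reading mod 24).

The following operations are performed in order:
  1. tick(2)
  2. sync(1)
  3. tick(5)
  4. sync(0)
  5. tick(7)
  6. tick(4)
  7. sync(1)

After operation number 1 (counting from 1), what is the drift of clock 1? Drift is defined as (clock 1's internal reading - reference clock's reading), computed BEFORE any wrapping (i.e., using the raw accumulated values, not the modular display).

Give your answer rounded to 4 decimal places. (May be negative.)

Answer: 1.0000

Derivation:
After op 1 tick(2): ref=2.0000 raw=[1.8000 3.0000]
Drift of clock 1 after op 1: 3.0000 - 2.0000 = 1.0000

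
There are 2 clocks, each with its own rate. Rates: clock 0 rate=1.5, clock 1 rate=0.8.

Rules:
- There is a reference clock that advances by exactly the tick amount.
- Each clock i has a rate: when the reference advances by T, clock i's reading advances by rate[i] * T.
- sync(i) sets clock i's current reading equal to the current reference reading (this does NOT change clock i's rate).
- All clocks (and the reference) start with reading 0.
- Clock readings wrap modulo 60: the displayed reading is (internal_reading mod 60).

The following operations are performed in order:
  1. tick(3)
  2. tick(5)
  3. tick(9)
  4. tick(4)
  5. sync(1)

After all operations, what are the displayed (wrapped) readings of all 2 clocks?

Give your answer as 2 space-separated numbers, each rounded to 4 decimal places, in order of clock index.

Answer: 31.5000 21.0000

Derivation:
After op 1 tick(3): ref=3.0000 raw=[4.5000 2.4000]
After op 2 tick(5): ref=8.0000 raw=[12.0000 6.4000]
After op 3 tick(9): ref=17.0000 raw=[25.5000 13.6000]
After op 4 tick(4): ref=21.0000 raw=[31.5000 16.8000]
After op 5 sync(1): ref=21.0000 raw=[31.5000 21.0000]
Wrap final raw readings (mod 60): 31.5000 mod 60 = 31.5000; 21.0000 mod 60 = 21.0000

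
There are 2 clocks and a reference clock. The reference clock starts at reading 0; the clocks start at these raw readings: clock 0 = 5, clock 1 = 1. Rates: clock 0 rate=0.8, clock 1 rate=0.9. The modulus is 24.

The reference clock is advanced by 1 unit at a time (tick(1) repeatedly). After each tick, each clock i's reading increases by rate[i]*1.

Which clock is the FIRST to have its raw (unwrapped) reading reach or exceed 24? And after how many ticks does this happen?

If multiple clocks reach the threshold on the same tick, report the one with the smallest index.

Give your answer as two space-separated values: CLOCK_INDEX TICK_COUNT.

Answer: 0 24

Derivation:
clock 0: start=5, rate=0.8, needs 24-5 = 19; ticks = ceil(19/0.8) = ceil(23.7500) = 24; reading at tick 24 = 5 + 0.8*24 = 24.2000
clock 1: start=1, rate=0.9, needs 24-1 = 23; ticks = ceil(23/0.9) = ceil(25.5556) = 26; reading at tick 26 = 1 + 0.9*26 = 24.4000
Minimum tick count = 24; winners = [0]; smallest index = 0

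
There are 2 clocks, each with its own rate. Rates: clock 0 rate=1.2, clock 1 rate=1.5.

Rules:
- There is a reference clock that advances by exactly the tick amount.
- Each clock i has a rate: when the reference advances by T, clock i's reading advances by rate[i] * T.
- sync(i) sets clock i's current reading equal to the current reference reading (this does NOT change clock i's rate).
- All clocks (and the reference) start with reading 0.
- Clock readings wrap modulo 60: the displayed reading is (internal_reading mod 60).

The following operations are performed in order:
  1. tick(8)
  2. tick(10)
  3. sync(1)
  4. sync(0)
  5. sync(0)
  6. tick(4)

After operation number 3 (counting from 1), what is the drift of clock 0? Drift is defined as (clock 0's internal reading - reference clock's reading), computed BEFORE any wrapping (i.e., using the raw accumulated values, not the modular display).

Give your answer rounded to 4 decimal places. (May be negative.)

Answer: 3.6000

Derivation:
After op 1 tick(8): ref=8.0000 raw=[9.6000 12.0000]
After op 2 tick(10): ref=18.0000 raw=[21.6000 27.0000]
After op 3 sync(1): ref=18.0000 raw=[21.6000 18.0000]
Drift of clock 0 after op 3: 21.6000 - 18.0000 = 3.6000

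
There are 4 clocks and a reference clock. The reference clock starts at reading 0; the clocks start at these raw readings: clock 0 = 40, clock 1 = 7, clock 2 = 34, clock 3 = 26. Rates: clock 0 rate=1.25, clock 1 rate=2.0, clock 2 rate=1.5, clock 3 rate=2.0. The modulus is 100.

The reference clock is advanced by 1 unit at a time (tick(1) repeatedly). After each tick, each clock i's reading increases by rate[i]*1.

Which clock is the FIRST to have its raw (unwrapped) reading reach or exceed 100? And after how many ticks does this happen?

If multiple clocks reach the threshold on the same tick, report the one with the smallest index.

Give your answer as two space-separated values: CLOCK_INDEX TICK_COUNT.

clock 0: start=40, rate=1.25, needs 100-40 = 60; ticks = ceil(60/1.25) = ceil(48.0000) = 48; reading at tick 48 = 40 + 1.25*48 = 100.0000
clock 1: start=7, rate=2.0, needs 100-7 = 93; ticks = ceil(93/2.0) = ceil(46.5000) = 47; reading at tick 47 = 7 + 2.0*47 = 101.0000
clock 2: start=34, rate=1.5, needs 100-34 = 66; ticks = ceil(66/1.5) = ceil(44.0000) = 44; reading at tick 44 = 34 + 1.5*44 = 100.0000
clock 3: start=26, rate=2.0, needs 100-26 = 74; ticks = ceil(74/2.0) = ceil(37.0000) = 37; reading at tick 37 = 26 + 2.0*37 = 100.0000
Minimum tick count = 37; winners = [3]; smallest index = 3

Answer: 3 37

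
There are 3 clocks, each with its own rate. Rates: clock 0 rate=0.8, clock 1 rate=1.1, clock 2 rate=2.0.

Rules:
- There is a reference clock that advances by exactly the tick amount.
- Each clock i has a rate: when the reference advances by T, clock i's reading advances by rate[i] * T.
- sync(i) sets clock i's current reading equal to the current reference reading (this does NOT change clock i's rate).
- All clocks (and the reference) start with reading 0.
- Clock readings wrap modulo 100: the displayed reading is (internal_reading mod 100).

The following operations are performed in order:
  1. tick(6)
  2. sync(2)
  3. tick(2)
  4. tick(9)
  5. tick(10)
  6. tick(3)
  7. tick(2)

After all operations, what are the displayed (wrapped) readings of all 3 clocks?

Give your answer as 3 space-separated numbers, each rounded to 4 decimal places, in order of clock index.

Answer: 25.6000 35.2000 58.0000

Derivation:
After op 1 tick(6): ref=6.0000 raw=[4.8000 6.6000 12.0000]
After op 2 sync(2): ref=6.0000 raw=[4.8000 6.6000 6.0000]
After op 3 tick(2): ref=8.0000 raw=[6.4000 8.8000 10.0000]
After op 4 tick(9): ref=17.0000 raw=[13.6000 18.7000 28.0000]
After op 5 tick(10): ref=27.0000 raw=[21.6000 29.7000 48.0000]
After op 6 tick(3): ref=30.0000 raw=[24.0000 33.0000 54.0000]
After op 7 tick(2): ref=32.0000 raw=[25.6000 35.2000 58.0000]
Wrap final raw readings (mod 100): 25.6000 mod 100 = 25.6000; 35.2000 mod 100 = 35.2000; 58.0000 mod 100 = 58.0000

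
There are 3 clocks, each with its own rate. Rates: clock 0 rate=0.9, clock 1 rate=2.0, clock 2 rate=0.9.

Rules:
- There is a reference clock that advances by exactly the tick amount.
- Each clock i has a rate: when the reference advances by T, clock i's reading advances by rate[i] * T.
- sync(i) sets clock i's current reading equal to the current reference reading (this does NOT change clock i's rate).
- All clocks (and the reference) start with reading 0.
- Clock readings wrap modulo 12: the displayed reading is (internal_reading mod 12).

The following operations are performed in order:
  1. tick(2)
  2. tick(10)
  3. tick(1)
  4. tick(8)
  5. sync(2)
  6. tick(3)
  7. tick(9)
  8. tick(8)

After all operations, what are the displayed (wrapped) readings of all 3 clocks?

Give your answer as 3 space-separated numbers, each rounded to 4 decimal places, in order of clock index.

Answer: 0.9000 10.0000 3.0000

Derivation:
After op 1 tick(2): ref=2.0000 raw=[1.8000 4.0000 1.8000]
After op 2 tick(10): ref=12.0000 raw=[10.8000 24.0000 10.8000]
After op 3 tick(1): ref=13.0000 raw=[11.7000 26.0000 11.7000]
After op 4 tick(8): ref=21.0000 raw=[18.9000 42.0000 18.9000]
After op 5 sync(2): ref=21.0000 raw=[18.9000 42.0000 21.0000]
After op 6 tick(3): ref=24.0000 raw=[21.6000 48.0000 23.7000]
After op 7 tick(9): ref=33.0000 raw=[29.7000 66.0000 31.8000]
After op 8 tick(8): ref=41.0000 raw=[36.9000 82.0000 39.0000]
Wrap final raw readings (mod 12): 36.9000 mod 12 = 0.9000; 82.0000 mod 12 = 10.0000; 39.0000 mod 12 = 3.0000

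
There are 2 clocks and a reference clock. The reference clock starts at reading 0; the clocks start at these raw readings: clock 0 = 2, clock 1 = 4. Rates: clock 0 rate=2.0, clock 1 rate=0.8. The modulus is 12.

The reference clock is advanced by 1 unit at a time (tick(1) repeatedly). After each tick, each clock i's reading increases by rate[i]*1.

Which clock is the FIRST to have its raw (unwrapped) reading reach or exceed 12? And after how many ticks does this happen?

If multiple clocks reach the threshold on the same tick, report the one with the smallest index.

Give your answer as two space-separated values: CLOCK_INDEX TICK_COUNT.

clock 0: start=2, rate=2.0, needs 12-2 = 10; ticks = ceil(10/2.0) = ceil(5.0000) = 5; reading at tick 5 = 2 + 2.0*5 = 12.0000
clock 1: start=4, rate=0.8, needs 12-4 = 8; ticks = ceil(8/0.8) = ceil(10.0000) = 10; reading at tick 10 = 4 + 0.8*10 = 12.0000
Minimum tick count = 5; winners = [0]; smallest index = 0

Answer: 0 5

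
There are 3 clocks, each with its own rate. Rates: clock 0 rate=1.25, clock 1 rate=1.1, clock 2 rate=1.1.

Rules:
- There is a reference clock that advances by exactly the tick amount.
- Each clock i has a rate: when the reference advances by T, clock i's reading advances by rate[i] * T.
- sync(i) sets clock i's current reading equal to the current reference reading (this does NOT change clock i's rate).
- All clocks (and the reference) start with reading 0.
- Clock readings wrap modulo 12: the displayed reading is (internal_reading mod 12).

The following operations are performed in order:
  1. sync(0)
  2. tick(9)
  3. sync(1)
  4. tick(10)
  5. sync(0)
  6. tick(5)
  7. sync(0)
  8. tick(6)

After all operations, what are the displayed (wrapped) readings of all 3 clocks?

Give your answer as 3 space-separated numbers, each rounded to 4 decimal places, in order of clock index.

After op 1 sync(0): ref=0.0000 raw=[0.0000 0.0000 0.0000]
After op 2 tick(9): ref=9.0000 raw=[11.2500 9.9000 9.9000]
After op 3 sync(1): ref=9.0000 raw=[11.2500 9.0000 9.9000]
After op 4 tick(10): ref=19.0000 raw=[23.7500 20.0000 20.9000]
After op 5 sync(0): ref=19.0000 raw=[19.0000 20.0000 20.9000]
After op 6 tick(5): ref=24.0000 raw=[25.2500 25.5000 26.4000]
After op 7 sync(0): ref=24.0000 raw=[24.0000 25.5000 26.4000]
After op 8 tick(6): ref=30.0000 raw=[31.5000 32.1000 33.0000]
Wrap final raw readings (mod 12): 31.5000 mod 12 = 7.5000; 32.1000 mod 12 = 8.1000; 33.0000 mod 12 = 9.0000

Answer: 7.5000 8.1000 9.0000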